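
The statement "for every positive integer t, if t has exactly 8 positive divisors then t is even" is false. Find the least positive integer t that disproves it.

t = 105

For t = 24, 30, 40, 42, …, 88, 102, 104 the conclusion holds.
t = 105: divisors of 105: 1, 3, 5, 7, 15, 21, 35, 105; 105 is odd.
So t = 105 is the smallest counterexample.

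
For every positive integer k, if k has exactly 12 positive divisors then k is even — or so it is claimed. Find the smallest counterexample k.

k = 315

For k = 60, 72, 84, 90, …, 294, 306, 308 the conclusion holds.
k = 315: divisors of 315: 12 divisors; 315 is odd.
So k = 315 is the smallest counterexample.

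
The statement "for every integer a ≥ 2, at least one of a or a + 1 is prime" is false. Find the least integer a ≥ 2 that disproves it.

A counterexample is any integer a ≥ 2 such that a, a + 1 are both composite; we check each in order.
a = 2: 2 is prime.
a = 3: 3 is prime.
a = 4: 5 is prime.
a = 5: 5 is prime.
a = 6: 7 is prime.
a = 7: 7 is prime.
a = 8: 8 = 2 × 4; 9 = 3 × 3 — both composite.
Thus a = 8 disproves the claim, and no smaller a works.

a = 8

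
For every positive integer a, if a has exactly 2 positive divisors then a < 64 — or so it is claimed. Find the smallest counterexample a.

We need the least positive integer a for which a has exactly 2 positive divisors but the claim fails.
For a = 2, 3, 5, 7, …, 53, 59, 61 the conclusion holds.
a = 67: τ(67) = 2; 67 ≥ 64.

a = 67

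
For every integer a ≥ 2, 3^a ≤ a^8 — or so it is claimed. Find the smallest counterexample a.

a = 23

A counterexample is any integer a ≥ 2 such that 3^a > a^8; we check each in order.
The first 21 eligible values, up to a = 22, all satisfy the conclusion.
a = 23: 3^a = 94143178827 and a^8 = 78310985281, so 94143178827 > 78310985281.
Thus a = 23 disproves the claim, and no smaller a works.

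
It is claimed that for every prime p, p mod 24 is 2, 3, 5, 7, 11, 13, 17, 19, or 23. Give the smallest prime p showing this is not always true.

We need the least prime p for which the claim fails.
For p = 2, 3, 5, 7, …, 61, 67, 71 the conclusion holds.
p = 73: 73 mod 24 = 1 — not in {2, 3, 5, 7, 11, 13, 17, 19, 23}.
So p = 73 is the smallest counterexample.

p = 73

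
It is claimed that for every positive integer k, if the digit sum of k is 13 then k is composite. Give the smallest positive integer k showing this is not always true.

We need the least positive integer k for which the digit sum of k is 13 but k is prime.
k = 49: digit sum 13; 49 is composite.
k = 58: digit sum 13; 58 is composite.
k = 67: digit sum 13; 67 is prime, not composite.

k = 67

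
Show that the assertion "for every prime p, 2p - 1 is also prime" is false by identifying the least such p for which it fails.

A counterexample is any prime p such that 2p - 1 is not prime; we check each in order.
p = 2: 2p - 1 = 3, prime.
p = 3: 2p - 1 = 5, prime.
p = 5: 2p - 1 = 9 = 3 × 3, not prime.

p = 5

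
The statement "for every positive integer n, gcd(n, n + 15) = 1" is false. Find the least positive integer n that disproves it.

n = 3

n = 1: gcd(1, 16) = 1.
n = 2: gcd(2, 17) = 1.
n = 3: gcd(3, 18) = 3.
Thus n = 3 disproves the claim, and no smaller n works.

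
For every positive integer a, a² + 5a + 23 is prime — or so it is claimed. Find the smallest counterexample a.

A counterexample is any positive integer a such that a² + 5a + 23 is not prime; we check each in order.
The first 13 eligible values, up to a = 13, all satisfy the conclusion.
a = 14: a² + 5a + 23 = 289 = 17 × 17, composite.
Thus a = 14 disproves the claim, and no smaller a works.

a = 14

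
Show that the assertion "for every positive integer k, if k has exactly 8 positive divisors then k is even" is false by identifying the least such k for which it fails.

k = 105

We need the least positive integer k for which k has exactly 8 positive divisors but k is odd.
For k = 24, 30, 40, 42, …, 88, 102, 104 the conclusion holds.
k = 105: divisors of 105: 1, 3, 5, 7, 15, 21, 35, 105; 105 is odd.
So k = 105 is the smallest counterexample.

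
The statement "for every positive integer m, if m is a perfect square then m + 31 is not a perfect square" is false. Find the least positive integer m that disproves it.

The first 14 eligible values, up to m = 196, all satisfy the conclusion.
m = 225: 225 = 15² and 225 + 31 = 256 = 16².

m = 225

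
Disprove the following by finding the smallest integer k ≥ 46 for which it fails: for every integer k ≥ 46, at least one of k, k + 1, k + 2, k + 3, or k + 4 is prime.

k = 48

We need the least integer k ≥ 46 for which k, k + 1, k + 2, k + 3, k + 4 are all composite.
For k = 46, 47 the conclusion holds.
k = 48: 48 = 2 × 24; 49 = 7 × 7; 50 = 2 × 25; 51 = 3 × 17; 52 = 2 × 26 — all composite.
So k = 48 is the smallest counterexample.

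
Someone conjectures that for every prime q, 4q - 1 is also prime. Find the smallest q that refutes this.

We need the least prime q for which 4q - 1 is not prime.
q = 2: 4q - 1 = 7, prime.
q = 3: 4q - 1 = 11, prime.
q = 5: 4q - 1 = 19, prime.
q = 7: 4q - 1 = 27 = 3 × 9, not prime.
Hence q = 7 is a counterexample.

q = 7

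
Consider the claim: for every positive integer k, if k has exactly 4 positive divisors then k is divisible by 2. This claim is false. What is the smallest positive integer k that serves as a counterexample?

k = 15

Check each positive integer k in order until k has exactly 4 positive divisors but k is not divisible by 2.
The first 4 eligible values, up to k = 14, all satisfy the conclusion.
k = 15: τ(15) = 4; 15 mod 2 = 1.
Hence k = 15 is a counterexample.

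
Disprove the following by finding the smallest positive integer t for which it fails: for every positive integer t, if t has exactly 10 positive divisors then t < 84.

A counterexample is any positive integer t such that t has exactly 10 positive divisors but the claim fails; we check each in order.
t = 48: τ(48) = 10; 48 < 84.
t = 80: τ(80) = 10; 80 < 84.
t = 112: τ(112) = 10; 112 ≥ 84.

t = 112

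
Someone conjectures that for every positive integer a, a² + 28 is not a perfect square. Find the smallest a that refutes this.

a = 6

The first 5 eligible values, up to a = 5, all satisfy the conclusion.
a = 6: 6² + 28 = 64 = 8², a perfect square.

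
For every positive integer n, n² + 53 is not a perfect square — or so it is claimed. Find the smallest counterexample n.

We need the least positive integer n for which n² + 53 is a perfect square.
For n = 1, 2, 3, 4, …, 23, 24, 25 the conclusion holds.
n = 26: 26² + 53 = 729 = 27², a perfect square.
Hence n = 26 is a counterexample.

n = 26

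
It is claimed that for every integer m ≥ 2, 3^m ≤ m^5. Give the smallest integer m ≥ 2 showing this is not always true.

We need the least integer m ≥ 2 for which 3^m > m^5.
For m = 2, 3, 4, 5, 6, 7, 8, 9, 10 the conclusion holds.
m = 11: 3^m = 177147 and m^5 = 161051, so 177147 > 161051.

m = 11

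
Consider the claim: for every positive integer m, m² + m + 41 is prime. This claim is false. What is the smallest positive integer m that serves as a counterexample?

m = 40

A counterexample is any positive integer m such that m² + m + 41 is not prime; we check each in order.
The first 39 eligible values, up to m = 39, all satisfy the conclusion.
m = 40: m² + m + 41 = 1681 = 41 × 41, composite.
So m = 40 is the smallest counterexample.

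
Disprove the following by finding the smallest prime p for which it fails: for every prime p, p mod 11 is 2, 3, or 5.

For p = 2, 3, 5 the conclusion holds.
p = 7: 7 mod 11 = 7 — not in {2, 3, 5}.

p = 7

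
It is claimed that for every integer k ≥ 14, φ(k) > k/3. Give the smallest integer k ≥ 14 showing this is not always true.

We need the least integer k ≥ 14 for which the claim fails.
k = 14: φ(14) = 6 and 14/3 = 14/3, so φ(14) > 14/3.
k = 15: φ(15) = 8 and 15/3 = 5, so φ(15) > 15/3.
k = 16: φ(16) = 8 and 16/3 = 16/3, so φ(16) > 16/3.
k = 17: φ(17) = 16 and 17/3 = 17/3, so φ(17) > 17/3.
k = 18: φ(18) = 6 and 18/3 = 6, so φ(18) ≤ 18/3.
So k = 18 is the smallest counterexample.

k = 18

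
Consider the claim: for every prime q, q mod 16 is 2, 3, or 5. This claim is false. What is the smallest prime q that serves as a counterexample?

For q = 2, 3, 5 the conclusion holds.
q = 7: 7 mod 16 = 7 — not in {2, 3, 5}.

q = 7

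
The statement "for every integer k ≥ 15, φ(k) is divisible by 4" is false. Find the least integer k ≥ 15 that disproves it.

k = 15: φ(15) = 8; 8 mod 4 = 0.
k = 16: φ(16) = 8; 8 mod 4 = 0.
k = 17: φ(17) = 16; 16 mod 4 = 0.
k = 18: φ(18) = 6; 6 mod 4 = 2.

k = 18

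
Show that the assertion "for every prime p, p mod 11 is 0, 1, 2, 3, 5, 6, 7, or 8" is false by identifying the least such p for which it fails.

Check each prime p in order until the claim fails.
For p = 2, 3, 5, 7, 11, 13, 17, 19, 23, 29 the conclusion holds.
p = 31: 31 mod 11 = 9 — not in {0, 1, 2, 3, 5, 6, 7, 8}.

p = 31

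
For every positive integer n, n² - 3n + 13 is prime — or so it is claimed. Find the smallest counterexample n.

Check each positive integer n in order until n² - 3n + 13 is not prime.
For n = 1, 2, 3, 4, …, 9, 10, 11 the conclusion holds.
n = 12: n² - 3n + 13 = 121 = 11 × 11, composite.

n = 12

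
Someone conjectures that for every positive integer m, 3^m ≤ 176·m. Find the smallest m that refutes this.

m = 7

A counterexample is any positive integer m such that 3^m > 176·m; we check each in order.
The first 6 eligible values, up to m = 6, all satisfy the conclusion.
m = 7: 3^m = 2187 and 176·m = 1232, so 2187 > 1232.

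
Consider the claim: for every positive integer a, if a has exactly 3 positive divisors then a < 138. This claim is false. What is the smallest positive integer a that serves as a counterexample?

Check each positive integer a in order until a has exactly 3 positive divisors but the claim fails.
a = 4: τ(4) = 3; 4 < 138.
a = 9: τ(9) = 3; 9 < 138.
a = 25: τ(25) = 3; 25 < 138.
a = 49: τ(49) = 3; 49 < 138.
a = 121: τ(121) = 3; 121 < 138.
a = 169: τ(169) = 3; 169 ≥ 138.
So a = 169 is the smallest counterexample.

a = 169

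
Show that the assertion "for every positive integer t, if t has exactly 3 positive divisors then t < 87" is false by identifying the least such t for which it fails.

A counterexample is any positive integer t such that t has exactly 3 positive divisors but the claim fails; we check each in order.
For t = 4, 9, 25, 49 the conclusion holds.
t = 121: τ(121) = 3; 121 ≥ 87.

t = 121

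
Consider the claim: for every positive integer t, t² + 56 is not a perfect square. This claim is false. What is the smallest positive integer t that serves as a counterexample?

A counterexample is any positive integer t such that t² + 56 is a perfect square; we check each in order.
For t = 1, 2, 3, 4 the conclusion holds.
t = 5: 5² + 56 = 81 = 9², a perfect square.
Hence t = 5 is a counterexample.

t = 5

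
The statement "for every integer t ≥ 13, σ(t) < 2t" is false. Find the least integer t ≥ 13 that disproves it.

The first 5 eligible values, up to t = 17, all satisfy the conclusion.
t = 18: σ(18) = 39; 39 ≥ 36.
Hence t = 18 is a counterexample.

t = 18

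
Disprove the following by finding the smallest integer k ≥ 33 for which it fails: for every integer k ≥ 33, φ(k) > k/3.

A counterexample is any integer k ≥ 33 such that the claim fails; we check each in order.
For k = 33, 34, 35 the conclusion holds.
k = 36: φ(36) = 12 and 36/3 = 12, so φ(36) ≤ 36/3.
Hence k = 36 is a counterexample.

k = 36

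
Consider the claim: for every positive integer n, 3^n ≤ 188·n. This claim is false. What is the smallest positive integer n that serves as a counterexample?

n = 7

A counterexample is any positive integer n such that 3^n > 188·n; we check each in order.
The first 6 eligible values, up to n = 6, all satisfy the conclusion.
n = 7: 3^n = 2187 and 188·n = 1316, so 2187 > 1316.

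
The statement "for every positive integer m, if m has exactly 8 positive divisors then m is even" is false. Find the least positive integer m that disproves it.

m = 105

A counterexample is any positive integer m such that m has exactly 8 positive divisors but m is odd; we check each in order.
For m = 24, 30, 40, 42, …, 88, 102, 104 the conclusion holds.
m = 105: divisors of 105: 1, 3, 5, 7, 15, 21, 35, 105; 105 is odd.
Hence m = 105 is a counterexample.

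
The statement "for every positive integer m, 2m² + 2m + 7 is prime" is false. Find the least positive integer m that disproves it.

Check each positive integer m in order until 2m² + 2m + 7 is not prime.
m = 1: 2m² + 2m + 7 = 11, prime.
m = 2: 2m² + 2m + 7 = 19, prime.
m = 3: 2m² + 2m + 7 = 31, prime.
m = 4: 2m² + 2m + 7 = 47, prime.
m = 5: 2m² + 2m + 7 = 67, prime.
m = 6: 2m² + 2m + 7 = 91 = 7 × 13, composite.
Hence m = 6 is a counterexample.

m = 6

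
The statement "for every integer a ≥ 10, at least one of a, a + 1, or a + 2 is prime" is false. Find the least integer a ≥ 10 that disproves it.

a = 14

We need the least integer a ≥ 10 for which a, a + 1, a + 2 are all composite.
a = 10: 11 is prime.
a = 11: 11 is prime.
a = 12: 13 is prime.
a = 13: 13 is prime.
a = 14: 14 = 2 × 7; 15 = 3 × 5; 16 = 2 × 8 — all composite.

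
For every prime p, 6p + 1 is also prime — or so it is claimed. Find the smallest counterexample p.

Check each prime p in order until 6p + 1 is not prime.
For p = 2, 3, 5, 7, 11, 13, 17 the conclusion holds.
p = 19: 6p + 1 = 115 = 5 × 23, not prime.

p = 19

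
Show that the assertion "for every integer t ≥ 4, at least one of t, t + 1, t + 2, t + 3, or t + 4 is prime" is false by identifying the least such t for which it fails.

t = 24

We need the least integer t ≥ 4 for which t, t + 1, t + 2, t + 3, t + 4 are all composite.
For t = 4, 5, 6, 7, …, 21, 22, 23 the conclusion holds.
t = 24: 24 = 2 × 12; 25 = 5 × 5; 26 = 2 × 13; 27 = 3 × 9; 28 = 2 × 14 — all composite.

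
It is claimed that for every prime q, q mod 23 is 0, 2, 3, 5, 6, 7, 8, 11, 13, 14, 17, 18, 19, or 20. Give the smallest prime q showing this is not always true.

Check each prime q in order until the claim fails.
For q = 2, 3, 5, 7, …, 37, 41, 43 the conclusion holds.
q = 47: 47 mod 23 = 1 — not in {0, 2, 3, 5, 6, 7, 8, 11, 13, 14, 17, 18, 19, 20}.

q = 47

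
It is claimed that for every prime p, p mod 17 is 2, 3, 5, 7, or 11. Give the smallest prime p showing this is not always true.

p = 13

Check each prime p in order until the claim fails.
The first 5 eligible values, up to p = 11, all satisfy the conclusion.
p = 13: 13 mod 17 = 13 — not in {2, 3, 5, 7, 11}.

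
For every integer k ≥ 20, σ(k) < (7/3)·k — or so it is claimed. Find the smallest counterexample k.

For k = 20, 21, 22, 23 the conclusion holds.
k = 24: σ(24) = 60; 60 ≥ 56.

k = 24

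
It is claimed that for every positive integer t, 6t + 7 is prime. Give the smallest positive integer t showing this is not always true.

t = 3

For t = 1, 2 the conclusion holds.
t = 3: 6t + 7 = 25 = 5 × 5, composite.
Thus t = 3 disproves the claim, and no smaller t works.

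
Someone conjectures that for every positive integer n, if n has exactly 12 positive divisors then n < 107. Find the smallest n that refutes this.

n = 108

Check each positive integer n in order until n has exactly 12 positive divisors but the claim fails.
The first 5 eligible values, up to n = 96, all satisfy the conclusion.
n = 108: τ(108) = 12; 108 ≥ 107.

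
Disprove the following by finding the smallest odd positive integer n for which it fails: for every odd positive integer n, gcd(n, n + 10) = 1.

For n = 1, 3 the conclusion holds.
n = 5: gcd(5, 15) = 5.

n = 5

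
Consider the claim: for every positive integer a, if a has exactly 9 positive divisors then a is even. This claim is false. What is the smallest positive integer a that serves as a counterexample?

Check each positive integer a in order until a has exactly 9 positive divisors but a is odd.
For a = 36, 100, 196 the conclusion holds.
a = 225: divisors of 225: 9 divisors; 225 is odd.
Thus a = 225 disproves the claim, and no smaller a works.

a = 225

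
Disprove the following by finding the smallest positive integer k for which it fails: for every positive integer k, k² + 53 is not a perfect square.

We need the least positive integer k for which k² + 53 is a perfect square.
The first 25 eligible values, up to k = 25, all satisfy the conclusion.
k = 26: 26² + 53 = 729 = 27², a perfect square.

k = 26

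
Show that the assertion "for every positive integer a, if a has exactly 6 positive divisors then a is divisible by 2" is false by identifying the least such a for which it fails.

a = 45

For a = 12, 18, 20, 28, 32, 44 the conclusion holds.
a = 45: τ(45) = 6; 45 mod 2 = 1.
Hence a = 45 is a counterexample.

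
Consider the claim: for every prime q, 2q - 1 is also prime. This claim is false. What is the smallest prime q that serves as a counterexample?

q = 5

For q = 2, 3 the conclusion holds.
q = 5: 2q - 1 = 9 = 3 × 3, not prime.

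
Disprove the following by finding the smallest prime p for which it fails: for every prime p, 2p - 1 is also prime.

Check each prime p in order until 2p - 1 is not prime.
For p = 2, 3 the conclusion holds.
p = 5: 2p - 1 = 9 = 3 × 3, not prime.
So p = 5 is the smallest counterexample.

p = 5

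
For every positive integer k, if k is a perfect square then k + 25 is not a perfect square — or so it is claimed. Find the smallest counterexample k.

k = 144

For k = 1, 4, 9, 16, …, 81, 100, 121 the conclusion holds.
k = 144: 144 = 12² and 144 + 25 = 169 = 13².
Thus k = 144 disproves the claim, and no smaller k works.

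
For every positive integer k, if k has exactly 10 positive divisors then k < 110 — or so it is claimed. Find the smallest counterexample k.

Check each positive integer k in order until k has exactly 10 positive divisors but the claim fails.
For k = 48, 80 the conclusion holds.
k = 112: τ(112) = 10; 112 ≥ 110.

k = 112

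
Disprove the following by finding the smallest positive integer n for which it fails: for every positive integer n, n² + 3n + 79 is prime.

n = 5

The first 4 eligible values, up to n = 4, all satisfy the conclusion.
n = 5: n² + 3n + 79 = 119 = 7 × 17, composite.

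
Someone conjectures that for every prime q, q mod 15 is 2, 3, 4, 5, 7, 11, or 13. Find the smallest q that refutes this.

We need the least prime q for which the claim fails.
q = 2: 2 mod 15 = 2.
q = 3: 3 mod 15 = 3.
q = 5: 5 mod 15 = 5.
q = 7: 7 mod 15 = 7.
q = 11: 11 mod 15 = 11.
q = 13: 13 mod 15 = 13.
q = 17: 17 mod 15 = 2.
q = 19: 19 mod 15 = 4.
q = 23: 23 mod 15 = 8 — not in {2, 3, 4, 5, 7, 11, 13}.

q = 23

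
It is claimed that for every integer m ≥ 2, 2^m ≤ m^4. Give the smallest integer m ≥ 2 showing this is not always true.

Check each integer m ≥ 2 in order until 2^m > m^4.
For m = 2, 3, 4, 5, …, 14, 15, 16 the conclusion holds.
m = 17: 2^m = 131072 and m^4 = 83521, so 131072 > 83521.
Thus m = 17 disproves the claim, and no smaller m works.

m = 17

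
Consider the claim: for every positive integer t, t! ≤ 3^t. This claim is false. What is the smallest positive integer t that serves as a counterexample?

Check each positive integer t in order until t! > 3^t.
t = 1: t! = 1 and 3^t = 3, so 1 ≤ 3.
t = 2: t! = 2 and 3^t = 9, so 2 ≤ 9.
t = 3: t! = 6 and 3^t = 27, so 6 ≤ 27.
t = 4: t! = 24 and 3^t = 81, so 24 ≤ 81.
t = 5: t! = 120 and 3^t = 243, so 120 ≤ 243.
t = 6: t! = 720 and 3^t = 729, so 720 ≤ 729.
t = 7: t! = 5040 and 3^t = 2187, so 5040 > 2187.

t = 7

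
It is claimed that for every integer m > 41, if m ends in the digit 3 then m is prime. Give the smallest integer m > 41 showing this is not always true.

A counterexample is any integer m > 41 such that m ends in the digit 3 but m is not prime; we check each in order.
m = 43: 43 ends in 3 and is prime.
m = 53: 53 ends in 3 and is prime.
m = 63: 63 ends in 3; 63 = 3 × 21, composite.

m = 63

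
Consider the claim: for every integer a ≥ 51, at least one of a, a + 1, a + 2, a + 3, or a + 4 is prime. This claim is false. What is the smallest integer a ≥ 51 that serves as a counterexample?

We need the least integer a ≥ 51 for which a, a + 1, a + 2, a + 3, a + 4 are all composite.
For a = 51, 52, 53 the conclusion holds.
a = 54: 54 = 2 × 27; 55 = 5 × 11; 56 = 2 × 28; 57 = 3 × 19; 58 = 2 × 29 — all composite.

a = 54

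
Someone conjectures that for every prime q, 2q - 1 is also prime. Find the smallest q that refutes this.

Check each prime q in order until 2q - 1 is not prime.
q = 2: 2q - 1 = 3, prime.
q = 3: 2q - 1 = 5, prime.
q = 5: 2q - 1 = 9 = 3 × 3, not prime.

q = 5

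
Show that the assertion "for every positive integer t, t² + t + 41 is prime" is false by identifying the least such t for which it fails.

t = 40

For t = 1, 2, 3, 4, …, 37, 38, 39 the conclusion holds.
t = 40: t² + t + 41 = 1681 = 41 × 41, composite.
So t = 40 is the smallest counterexample.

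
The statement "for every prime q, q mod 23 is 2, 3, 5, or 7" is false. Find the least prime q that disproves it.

q = 11

We need the least prime q for which the claim fails.
q = 2: 2 mod 23 = 2.
q = 3: 3 mod 23 = 3.
q = 5: 5 mod 23 = 5.
q = 7: 7 mod 23 = 7.
q = 11: 11 mod 23 = 11 — not in {2, 3, 5, 7}.
Hence q = 11 is a counterexample.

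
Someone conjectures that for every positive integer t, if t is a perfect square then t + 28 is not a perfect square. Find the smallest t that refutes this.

For t = 1, 4, 9, 16, 25 the conclusion holds.
t = 36: 36 = 6² and 36 + 28 = 64 = 8².

t = 36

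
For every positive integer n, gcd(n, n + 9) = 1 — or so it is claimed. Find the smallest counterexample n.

A counterexample is any positive integer n such that gcd(n, n + 9) > 1; we check each in order.
For n = 1, 2 the conclusion holds.
n = 3: gcd(3, 12) = 3.

n = 3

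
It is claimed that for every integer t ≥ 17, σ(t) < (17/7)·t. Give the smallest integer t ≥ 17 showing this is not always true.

t = 24

The first 7 eligible values, up to t = 23, all satisfy the conclusion.
t = 24: σ(24) = 60; 60 ≥ 408/7.
Thus t = 24 disproves the claim, and no smaller t works.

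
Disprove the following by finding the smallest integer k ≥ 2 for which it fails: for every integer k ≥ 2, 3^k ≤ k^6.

k = 15

Check each integer k ≥ 2 in order until 3^k > k^6.
For k = 2, 3, 4, 5, …, 12, 13, 14 the conclusion holds.
k = 15: 3^k = 14348907 and k^6 = 11390625, so 14348907 > 11390625.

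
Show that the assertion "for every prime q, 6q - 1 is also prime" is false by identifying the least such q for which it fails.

q = 11

We need the least prime q for which 6q - 1 is not prime.
q = 2: 6q - 1 = 11, prime.
q = 3: 6q - 1 = 17, prime.
q = 5: 6q - 1 = 29, prime.
q = 7: 6q - 1 = 41, prime.
q = 11: 6q - 1 = 65 = 5 × 13, not prime.
Thus q = 11 disproves the claim, and no smaller q works.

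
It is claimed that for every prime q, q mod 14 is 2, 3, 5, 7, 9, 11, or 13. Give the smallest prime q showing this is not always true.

For q = 2, 3, 5, 7, 11, 13, 17, 19, 23 the conclusion holds.
q = 29: 29 mod 14 = 1 — not in {2, 3, 5, 7, 9, 11, 13}.
Hence q = 29 is a counterexample.

q = 29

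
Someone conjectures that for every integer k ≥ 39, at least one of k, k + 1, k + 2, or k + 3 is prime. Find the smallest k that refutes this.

For k = 39, 40, 41, 42, 43, 44, 45, 46, 47 the conclusion holds.
k = 48: 48 = 2 × 24; 49 = 7 × 7; 50 = 2 × 25; 51 = 3 × 17 — all composite.

k = 48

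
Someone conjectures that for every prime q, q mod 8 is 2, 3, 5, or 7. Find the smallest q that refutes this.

For q = 2, 3, 5, 7, 11, 13 the conclusion holds.
q = 17: 17 mod 8 = 1 — not in {2, 3, 5, 7}.

q = 17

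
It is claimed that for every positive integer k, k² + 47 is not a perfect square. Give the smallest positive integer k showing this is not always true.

k = 23

For k = 1, 2, 3, 4, …, 20, 21, 22 the conclusion holds.
k = 23: 23² + 47 = 576 = 24², a perfect square.
Hence k = 23 is a counterexample.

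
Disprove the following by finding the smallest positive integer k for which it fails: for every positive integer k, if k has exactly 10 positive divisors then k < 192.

We need the least positive integer k for which k has exactly 10 positive divisors but the claim fails.
For k = 48, 80, 112, 162, 176 the conclusion holds.
k = 208: τ(208) = 10; 208 ≥ 192.
So k = 208 is the smallest counterexample.

k = 208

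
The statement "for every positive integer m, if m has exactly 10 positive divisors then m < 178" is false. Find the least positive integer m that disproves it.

We need the least positive integer m for which m has exactly 10 positive divisors but the claim fails.
For m = 48, 80, 112, 162, 176 the conclusion holds.
m = 208: τ(208) = 10; 208 ≥ 178.
Thus m = 208 disproves the claim, and no smaller m works.

m = 208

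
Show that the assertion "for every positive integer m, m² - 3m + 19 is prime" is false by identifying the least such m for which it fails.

m = 18

The first 17 eligible values, up to m = 17, all satisfy the conclusion.
m = 18: m² - 3m + 19 = 289 = 17 × 17, composite.
So m = 18 is the smallest counterexample.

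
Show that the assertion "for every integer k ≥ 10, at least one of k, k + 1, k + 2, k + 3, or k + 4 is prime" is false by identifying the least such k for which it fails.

Check each integer k ≥ 10 in order until k, k + 1, k + 2, k + 3, k + 4 are all composite.
The first 14 eligible values, up to k = 23, all satisfy the conclusion.
k = 24: 24 = 2 × 12; 25 = 5 × 5; 26 = 2 × 13; 27 = 3 × 9; 28 = 2 × 14 — all composite.
Hence k = 24 is a counterexample.

k = 24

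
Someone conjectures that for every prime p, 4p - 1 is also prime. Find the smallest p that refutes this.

p = 2: 4p - 1 = 7, prime.
p = 3: 4p - 1 = 11, prime.
p = 5: 4p - 1 = 19, prime.
p = 7: 4p - 1 = 27 = 3 × 9, not prime.
So p = 7 is the smallest counterexample.

p = 7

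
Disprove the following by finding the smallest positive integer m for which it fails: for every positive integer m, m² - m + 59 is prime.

m = 3

We need the least positive integer m for which m² - m + 59 is not prime.
m = 1: m² - m + 59 = 59, prime.
m = 2: m² - m + 59 = 61, prime.
m = 3: m² - m + 59 = 65 = 5 × 13, composite.
Hence m = 3 is a counterexample.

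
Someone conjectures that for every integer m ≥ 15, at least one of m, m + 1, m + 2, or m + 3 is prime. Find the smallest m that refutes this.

A counterexample is any integer m ≥ 15 such that m, m + 1, m + 2, m + 3 are all composite; we check each in order.
The first 9 eligible values, up to m = 23, all satisfy the conclusion.
m = 24: 24 = 2 × 12; 25 = 5 × 5; 26 = 2 × 13; 27 = 3 × 9 — all composite.
So m = 24 is the smallest counterexample.

m = 24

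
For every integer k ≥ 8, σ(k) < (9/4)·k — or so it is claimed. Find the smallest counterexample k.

k = 12

We need the least integer k ≥ 8 for which the claim fails.
For k = 8, 9, 10, 11 the conclusion holds.
k = 12: σ(12) = 28; 28 ≥ 27.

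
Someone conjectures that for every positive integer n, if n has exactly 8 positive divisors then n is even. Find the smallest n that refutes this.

n = 105

Check each positive integer n in order until n has exactly 8 positive divisors but n is odd.
For n = 24, 30, 40, 42, …, 88, 102, 104 the conclusion holds.
n = 105: divisors of 105: 1, 3, 5, 7, 15, 21, 35, 105; 105 is odd.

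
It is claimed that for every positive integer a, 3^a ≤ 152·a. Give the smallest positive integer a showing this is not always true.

a = 7

a = 1: 3^a = 3 and 152·a = 152, so 3 ≤ 152.
a = 2: 3^a = 9 and 152·a = 304, so 9 ≤ 304.
a = 3: 3^a = 27 and 152·a = 456, so 27 ≤ 456.
a = 4: 3^a = 81 and 152·a = 608, so 81 ≤ 608.
a = 5: 3^a = 243 and 152·a = 760, so 243 ≤ 760.
a = 6: 3^a = 729 and 152·a = 912, so 729 ≤ 912.
a = 7: 3^a = 2187 and 152·a = 1064, so 2187 > 1064.
Thus a = 7 disproves the claim, and no smaller a works.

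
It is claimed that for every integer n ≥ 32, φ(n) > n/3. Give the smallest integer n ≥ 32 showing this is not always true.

We need the least integer n ≥ 32 for which the claim fails.
The first 4 eligible values, up to n = 35, all satisfy the conclusion.
n = 36: φ(36) = 12 and 36/3 = 12, so φ(36) ≤ 36/3.

n = 36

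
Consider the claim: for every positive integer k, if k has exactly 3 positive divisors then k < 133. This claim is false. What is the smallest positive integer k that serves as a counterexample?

For k = 4, 9, 25, 49, 121 the conclusion holds.
k = 169: τ(169) = 3; 169 ≥ 133.

k = 169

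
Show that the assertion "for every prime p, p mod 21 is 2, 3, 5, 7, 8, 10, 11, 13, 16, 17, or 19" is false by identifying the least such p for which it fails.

p = 41

Check each prime p in order until the claim fails.
The first 12 eligible values, up to p = 37, all satisfy the conclusion.
p = 41: 41 mod 21 = 20 — not in {2, 3, 5, 7, 8, 10, 11, 13, 16, 17, 19}.
So p = 41 is the smallest counterexample.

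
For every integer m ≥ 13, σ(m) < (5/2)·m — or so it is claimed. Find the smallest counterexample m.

We need the least integer m ≥ 13 for which the claim fails.
For m = 13, 14, 15, 16, …, 21, 22, 23 the conclusion holds.
m = 24: σ(24) = 60; 60 ≥ 60.

m = 24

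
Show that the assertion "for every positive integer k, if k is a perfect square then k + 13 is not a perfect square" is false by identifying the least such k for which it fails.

k = 36

We need the least positive integer k for which k is a perfect square but k + 13 is a perfect square.
k = 1: 1 + 13 = 14, not a perfect square.
k = 4: 4 + 13 = 17, not a perfect square.
k = 9: 9 + 13 = 22, not a perfect square.
k = 16: 16 + 13 = 29, not a perfect square.
k = 25: 25 + 13 = 38, not a perfect square.
k = 36: 36 = 6² and 36 + 13 = 49 = 7².
So k = 36 is the smallest counterexample.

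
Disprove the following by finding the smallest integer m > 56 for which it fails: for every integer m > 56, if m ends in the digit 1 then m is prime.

m = 81

For m = 61, 71 the conclusion holds.
m = 81: 81 ends in 1; 81 = 3 × 27, composite.
Thus m = 81 disproves the claim, and no smaller m works.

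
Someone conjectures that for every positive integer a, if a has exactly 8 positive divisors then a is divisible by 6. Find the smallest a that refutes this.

a = 40

Check each positive integer a in order until a has exactly 8 positive divisors but a is not divisible by 6.
For a = 24, 30 the conclusion holds.
a = 40: τ(40) = 8; 40 mod 6 = 4.
Hence a = 40 is a counterexample.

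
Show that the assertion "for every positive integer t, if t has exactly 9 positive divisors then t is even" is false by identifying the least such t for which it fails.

A counterexample is any positive integer t such that t has exactly 9 positive divisors but t is odd; we check each in order.
For t = 36, 100, 196 the conclusion holds.
t = 225: divisors of 225: 9 divisors; 225 is odd.
Thus t = 225 disproves the claim, and no smaller t works.

t = 225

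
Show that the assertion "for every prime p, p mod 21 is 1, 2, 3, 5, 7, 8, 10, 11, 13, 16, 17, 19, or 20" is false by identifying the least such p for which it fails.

p = 67

For p = 2, 3, 5, 7, …, 53, 59, 61 the conclusion holds.
p = 67: 67 mod 21 = 4 — not in {1, 2, 3, 5, 7, 8, 10, 11, 13, 16, 17, 19, 20}.
Thus p = 67 disproves the claim, and no smaller p works.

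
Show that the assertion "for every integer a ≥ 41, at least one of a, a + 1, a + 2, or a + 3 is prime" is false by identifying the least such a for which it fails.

A counterexample is any integer a ≥ 41 such that a, a + 1, a + 2, a + 3 are all composite; we check each in order.
a = 41: 41 is prime.
a = 42: 43 is prime.
a = 43: 43 is prime.
a = 44: 47 is prime.
a = 45: 47 is prime.
a = 46: 47 is prime.
a = 47: 47 is prime.
a = 48: 48 = 2 × 24; 49 = 7 × 7; 50 = 2 × 25; 51 = 3 × 17 — all composite.
Thus a = 48 disproves the claim, and no smaller a works.

a = 48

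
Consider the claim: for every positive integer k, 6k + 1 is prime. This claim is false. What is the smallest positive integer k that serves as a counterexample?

For k = 1, 2, 3 the conclusion holds.
k = 4: 6k + 1 = 25 = 5 × 5, composite.

k = 4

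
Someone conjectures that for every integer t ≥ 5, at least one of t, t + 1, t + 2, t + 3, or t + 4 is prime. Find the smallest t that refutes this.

A counterexample is any integer t ≥ 5 such that t, t + 1, t + 2, t + 3, t + 4 are all composite; we check each in order.
For t = 5, 6, 7, 8, …, 21, 22, 23 the conclusion holds.
t = 24: 24 = 2 × 12; 25 = 5 × 5; 26 = 2 × 13; 27 = 3 × 9; 28 = 2 × 14 — all composite.

t = 24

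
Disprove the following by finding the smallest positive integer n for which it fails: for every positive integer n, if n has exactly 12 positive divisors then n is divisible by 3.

We need the least positive integer n for which n has exactly 12 positive divisors but n is not divisible by 3.
The first 8 eligible values, up to n = 132, all satisfy the conclusion.
n = 140: τ(140) = 12; 140 mod 3 = 2.
So n = 140 is the smallest counterexample.

n = 140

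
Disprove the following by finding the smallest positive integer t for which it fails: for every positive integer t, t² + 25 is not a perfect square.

We need the least positive integer t for which t² + 25 is a perfect square.
For t = 1, 2, 3, 4, …, 9, 10, 11 the conclusion holds.
t = 12: 12² + 25 = 169 = 13², a perfect square.

t = 12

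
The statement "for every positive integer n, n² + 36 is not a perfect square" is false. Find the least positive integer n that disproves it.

Check each positive integer n in order until n² + 36 is a perfect square.
n = 1: 1² + 36 = 37, not a perfect square.
n = 2: 2² + 36 = 40, not a perfect square.
n = 3: 3² + 36 = 45, not a perfect square.
n = 4: 4² + 36 = 52, not a perfect square.
n = 5: 5² + 36 = 61, not a perfect square.
n = 6: 6² + 36 = 72, not a perfect square.
n = 7: 7² + 36 = 85, not a perfect square.
n = 8: 8² + 36 = 100 = 10², a perfect square.

n = 8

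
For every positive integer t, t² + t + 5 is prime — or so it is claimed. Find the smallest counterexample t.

A counterexample is any positive integer t such that t² + t + 5 is not prime; we check each in order.
t = 1: t² + t + 5 = 7, prime.
t = 2: t² + t + 5 = 11, prime.
t = 3: t² + t + 5 = 17, prime.
t = 4: t² + t + 5 = 25 = 5 × 5, composite.

t = 4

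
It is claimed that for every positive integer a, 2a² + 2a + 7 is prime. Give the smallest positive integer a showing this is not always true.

a = 6

The first 5 eligible values, up to a = 5, all satisfy the conclusion.
a = 6: 2a² + 2a + 7 = 91 = 7 × 13, composite.
So a = 6 is the smallest counterexample.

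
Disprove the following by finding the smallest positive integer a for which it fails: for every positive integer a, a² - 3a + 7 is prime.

The first 5 eligible values, up to a = 5, all satisfy the conclusion.
a = 6: a² - 3a + 7 = 25 = 5 × 5, composite.

a = 6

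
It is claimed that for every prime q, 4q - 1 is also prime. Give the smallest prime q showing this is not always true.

We need the least prime q for which 4q - 1 is not prime.
q = 2: 4q - 1 = 7, prime.
q = 3: 4q - 1 = 11, prime.
q = 5: 4q - 1 = 19, prime.
q = 7: 4q - 1 = 27 = 3 × 9, not prime.
Thus q = 7 disproves the claim, and no smaller q works.

q = 7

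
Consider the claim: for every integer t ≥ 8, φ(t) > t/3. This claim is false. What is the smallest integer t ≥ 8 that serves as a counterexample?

For t = 8, 9, 10, 11 the conclusion holds.
t = 12: φ(12) = 4 and 12/3 = 4, so φ(12) ≤ 12/3.

t = 12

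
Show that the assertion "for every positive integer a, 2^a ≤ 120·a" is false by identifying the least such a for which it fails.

a = 11

We need the least positive integer a for which 2^a > 120·a.
The first 10 eligible values, up to a = 10, all satisfy the conclusion.
a = 11: 2^a = 2048 and 120·a = 1320, so 2048 > 1320.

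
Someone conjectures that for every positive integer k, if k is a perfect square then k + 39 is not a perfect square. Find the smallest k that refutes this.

k = 25

Check each positive integer k in order until k is a perfect square but k + 39 is a perfect square.
For k = 1, 4, 9, 16 the conclusion holds.
k = 25: 25 = 5² and 25 + 39 = 64 = 8².
Hence k = 25 is a counterexample.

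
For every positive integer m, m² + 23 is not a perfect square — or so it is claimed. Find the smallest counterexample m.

m = 11

We need the least positive integer m for which m² + 23 is a perfect square.
For m = 1, 2, 3, 4, 5, 6, 7, 8, 9, 10 the conclusion holds.
m = 11: 11² + 23 = 144 = 12², a perfect square.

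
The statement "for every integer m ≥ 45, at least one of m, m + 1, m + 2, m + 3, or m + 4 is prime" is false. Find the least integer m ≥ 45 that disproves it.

m = 48

We need the least integer m ≥ 45 for which m, m + 1, m + 2, m + 3, m + 4 are all composite.
m = 45: 47 is prime.
m = 46: 47 is prime.
m = 47: 47 is prime.
m = 48: 48 = 2 × 24; 49 = 7 × 7; 50 = 2 × 25; 51 = 3 × 17; 52 = 2 × 26 — all composite.
Hence m = 48 is a counterexample.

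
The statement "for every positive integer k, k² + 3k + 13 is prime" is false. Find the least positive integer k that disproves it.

Check each positive integer k in order until k² + 3k + 13 is not prime.
The first 8 eligible values, up to k = 8, all satisfy the conclusion.
k = 9: k² + 3k + 13 = 121 = 11 × 11, composite.

k = 9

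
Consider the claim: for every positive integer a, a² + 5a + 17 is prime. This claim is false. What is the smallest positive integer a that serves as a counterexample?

a = 8

For a = 1, 2, 3, 4, 5, 6, 7 the conclusion holds.
a = 8: a² + 5a + 17 = 121 = 11 × 11, composite.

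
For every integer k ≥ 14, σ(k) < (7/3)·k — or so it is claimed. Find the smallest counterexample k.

We need the least integer k ≥ 14 for which the claim fails.
For k = 14, 15, 16, 17, 18, 19, 20, 21, 22, 23 the conclusion holds.
k = 24: σ(24) = 60; 60 ≥ 56.

k = 24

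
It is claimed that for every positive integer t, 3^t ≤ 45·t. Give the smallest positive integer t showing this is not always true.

t = 5

The first 4 eligible values, up to t = 4, all satisfy the conclusion.
t = 5: 3^t = 243 and 45·t = 225, so 243 > 225.
So t = 5 is the smallest counterexample.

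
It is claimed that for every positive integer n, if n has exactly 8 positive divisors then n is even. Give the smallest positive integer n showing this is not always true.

Check each positive integer n in order until n has exactly 8 positive divisors but n is odd.
The first 12 eligible values, up to n = 104, all satisfy the conclusion.
n = 105: divisors of 105: 1, 3, 5, 7, 15, 21, 35, 105; 105 is odd.

n = 105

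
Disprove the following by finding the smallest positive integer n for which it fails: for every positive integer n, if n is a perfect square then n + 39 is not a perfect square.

n = 25

A counterexample is any positive integer n such that n is a perfect square but n + 39 is a perfect square; we check each in order.
For n = 1, 4, 9, 16 the conclusion holds.
n = 25: 25 = 5² and 25 + 39 = 64 = 8².
So n = 25 is the smallest counterexample.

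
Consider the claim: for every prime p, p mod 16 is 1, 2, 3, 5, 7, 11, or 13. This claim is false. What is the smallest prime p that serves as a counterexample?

We need the least prime p for which the claim fails.
For p = 2, 3, 5, 7, 11, 13, 17, 19, 23, 29 the conclusion holds.
p = 31: 31 mod 16 = 15 — not in {1, 2, 3, 5, 7, 11, 13}.
So p = 31 is the smallest counterexample.

p = 31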